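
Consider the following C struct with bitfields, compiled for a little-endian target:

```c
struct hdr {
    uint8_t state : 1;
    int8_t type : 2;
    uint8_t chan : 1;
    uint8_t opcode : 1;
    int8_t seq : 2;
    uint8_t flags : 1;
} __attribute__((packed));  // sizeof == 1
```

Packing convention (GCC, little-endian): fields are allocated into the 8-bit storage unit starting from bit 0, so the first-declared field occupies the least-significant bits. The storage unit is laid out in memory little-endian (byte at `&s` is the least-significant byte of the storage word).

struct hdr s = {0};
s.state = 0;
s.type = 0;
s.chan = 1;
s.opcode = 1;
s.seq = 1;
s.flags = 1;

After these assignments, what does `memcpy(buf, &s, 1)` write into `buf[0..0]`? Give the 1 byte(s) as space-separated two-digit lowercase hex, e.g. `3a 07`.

b8

state:1 = 0 → 0x0 << 0 → word 0x00
type:2 = 0 → 0x0 << 1 → word 0x00
chan:1 = 1 → 0x1 << 3 → word 0x08
opcode:1 = 1 → 0x1 << 4 → word 0x18
seq:2 = 1 → 0x1 << 5 → word 0x38
flags:1 = 1 → 0x1 << 7 → word 0xb8
word = 0xb8 → little-endian bytes:
  [0]=0xb8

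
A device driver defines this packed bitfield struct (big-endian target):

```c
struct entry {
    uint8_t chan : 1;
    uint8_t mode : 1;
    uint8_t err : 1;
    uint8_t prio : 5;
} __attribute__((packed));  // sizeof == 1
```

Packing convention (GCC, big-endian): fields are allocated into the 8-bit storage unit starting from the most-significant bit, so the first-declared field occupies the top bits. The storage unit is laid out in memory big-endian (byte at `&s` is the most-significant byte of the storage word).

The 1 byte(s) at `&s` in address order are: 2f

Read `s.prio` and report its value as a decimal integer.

15

[0]=0x2f (big-endian) → word 0x2f
chan [7+:1] = (word>>7) & 0x1 = 0
mode [6+:1] = (word>>6) & 0x1 = 0
err [5+:1] = (word>>5) & 0x1 = 1
prio [0+:5] = (word>>0) & 0x1f = 15  ←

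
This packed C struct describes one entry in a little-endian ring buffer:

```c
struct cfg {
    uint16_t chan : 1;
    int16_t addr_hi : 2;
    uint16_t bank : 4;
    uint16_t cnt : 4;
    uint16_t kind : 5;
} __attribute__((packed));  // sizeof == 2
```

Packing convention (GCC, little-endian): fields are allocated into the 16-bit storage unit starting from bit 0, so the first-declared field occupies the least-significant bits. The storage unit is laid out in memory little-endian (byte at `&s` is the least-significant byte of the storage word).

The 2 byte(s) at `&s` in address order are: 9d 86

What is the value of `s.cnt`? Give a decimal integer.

13

[0]=0x9d [1]=0x86 (little-endian) → word 0x869d
chan [0+:1] = (word>>0) & 0x1 = 1
addr_hi [1+:2] = (word>>1) & 0x3 = 2
bank [3+:4] = (word>>3) & 0xf = 3
cnt [7+:4] = (word>>7) & 0xf = 13  ←
kind [11+:5] = (word>>11) & 0x1f = 16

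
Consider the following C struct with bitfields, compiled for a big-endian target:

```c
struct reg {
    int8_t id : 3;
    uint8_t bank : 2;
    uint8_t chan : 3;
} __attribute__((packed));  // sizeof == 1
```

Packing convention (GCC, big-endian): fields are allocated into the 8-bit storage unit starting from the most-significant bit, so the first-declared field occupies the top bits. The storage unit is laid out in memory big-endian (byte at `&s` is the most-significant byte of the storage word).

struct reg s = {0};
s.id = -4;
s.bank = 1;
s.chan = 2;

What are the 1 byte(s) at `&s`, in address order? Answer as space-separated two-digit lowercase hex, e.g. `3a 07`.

8a

id (3b) val=-4 bits=0x4 at bit 5: 0x80
bank (2b) val=1 bits=0x1 at bit 3: 0x88
chan (3b) val=2 bits=0x2 at bit 0: 0x8a
word = 0x8a → big-endian bytes:
  [0]=0x8a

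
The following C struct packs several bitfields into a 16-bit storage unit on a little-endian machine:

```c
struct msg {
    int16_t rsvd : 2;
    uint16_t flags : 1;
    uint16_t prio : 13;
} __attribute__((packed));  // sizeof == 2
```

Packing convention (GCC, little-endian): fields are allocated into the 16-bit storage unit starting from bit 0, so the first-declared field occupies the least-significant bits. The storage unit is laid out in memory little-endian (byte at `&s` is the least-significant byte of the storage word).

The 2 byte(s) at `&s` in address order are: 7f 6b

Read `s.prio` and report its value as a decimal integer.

3439

[0]=0x7f [1]=0x6b (little-endian) → word 0x6b7f
rsvd [0+:2] = (word>>0) & 0x3 = 3
flags [2+:1] = (word>>2) & 0x1 = 1
prio [3+:13] = (word>>3) & 0x1fff = 3439  ←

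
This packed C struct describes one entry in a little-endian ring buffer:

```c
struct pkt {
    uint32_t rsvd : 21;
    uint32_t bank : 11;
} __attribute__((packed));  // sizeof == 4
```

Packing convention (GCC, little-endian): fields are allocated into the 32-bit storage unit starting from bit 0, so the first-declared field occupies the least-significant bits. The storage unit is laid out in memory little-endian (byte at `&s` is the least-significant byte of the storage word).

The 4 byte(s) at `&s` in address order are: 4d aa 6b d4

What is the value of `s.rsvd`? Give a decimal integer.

[0]=0x4d [1]=0xaa [2]=0x6b [3]=0xd4 (little-endian) → word 0xd46baa4d
rsvd [0+:21] = (word>>0) & 0x1fffff = 764493  ←
bank [21+:11] = (word>>21) & 0x7ff = 1699

764493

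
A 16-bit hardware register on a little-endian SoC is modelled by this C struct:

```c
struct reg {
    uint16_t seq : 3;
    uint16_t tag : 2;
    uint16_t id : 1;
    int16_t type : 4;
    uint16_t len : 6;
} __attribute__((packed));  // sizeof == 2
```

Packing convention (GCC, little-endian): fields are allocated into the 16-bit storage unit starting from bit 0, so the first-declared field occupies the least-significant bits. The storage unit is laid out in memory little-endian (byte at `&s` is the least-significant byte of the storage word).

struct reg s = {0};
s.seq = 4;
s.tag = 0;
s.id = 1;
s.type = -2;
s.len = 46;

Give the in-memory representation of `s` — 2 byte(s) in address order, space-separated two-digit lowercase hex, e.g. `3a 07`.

seq (3b) val=4 bits=0x4 at bit 0: 0x0004
tag (2b) val=0 bits=0x0 at bit 3: 0x0004
id (1b) val=1 bits=0x1 at bit 5: 0x0024
type (4b) val=-2 bits=0xe at bit 6: 0x03a4
len (6b) val=46 bits=0x2e at bit 10: 0xbba4
word = 0xbba4 → little-endian bytes:
  [0]=0xa4  [1]=0xbb

a4 bb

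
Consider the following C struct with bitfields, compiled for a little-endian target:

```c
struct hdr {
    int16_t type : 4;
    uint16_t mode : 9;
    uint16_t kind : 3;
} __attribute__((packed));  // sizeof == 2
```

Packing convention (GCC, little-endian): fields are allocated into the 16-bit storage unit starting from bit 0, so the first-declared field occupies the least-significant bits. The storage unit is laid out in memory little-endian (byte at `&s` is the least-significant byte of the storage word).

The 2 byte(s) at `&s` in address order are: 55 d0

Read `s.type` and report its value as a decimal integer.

[0]=0x55 [1]=0xd0 (little-endian) → word 0xd055
type:4 @ bit 0 → (0xd055>>0)&0xf = 0x5  ←
mode:9 @ bit 4 → (0xd055>>4)&0x1ff = 0x105
kind:3 @ bit 13 → (0xd055>>13)&0x7 = 0x6
type signed 4b, MSB=0: value = 5

5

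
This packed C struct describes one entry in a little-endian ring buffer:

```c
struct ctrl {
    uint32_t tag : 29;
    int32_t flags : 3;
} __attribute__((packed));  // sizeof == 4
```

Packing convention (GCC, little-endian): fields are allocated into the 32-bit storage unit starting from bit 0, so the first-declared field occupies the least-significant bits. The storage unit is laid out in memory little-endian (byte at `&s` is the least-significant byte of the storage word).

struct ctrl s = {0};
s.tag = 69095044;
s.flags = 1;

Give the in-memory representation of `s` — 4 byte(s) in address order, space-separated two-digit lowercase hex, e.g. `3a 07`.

[0+:29] tag=69095044 & 0x1fffffff = 0x41e4e84; word=0x041e4e84
[29+:3] flags=1 & 0x7 = 0x1; word=0x241e4e84
word = 0x241e4e84 → little-endian bytes:
  [0]=0x84  [1]=0x4e  [2]=0x1e  [3]=0x24

84 4e 1e 24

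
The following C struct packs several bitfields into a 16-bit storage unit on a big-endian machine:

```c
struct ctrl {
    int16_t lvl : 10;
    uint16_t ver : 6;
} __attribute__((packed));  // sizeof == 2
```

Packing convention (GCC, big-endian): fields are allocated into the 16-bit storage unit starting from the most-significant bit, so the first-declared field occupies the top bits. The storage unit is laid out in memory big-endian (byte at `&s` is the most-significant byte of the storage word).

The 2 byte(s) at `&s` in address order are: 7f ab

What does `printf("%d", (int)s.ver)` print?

43

[0]=0x7f [1]=0xab (big-endian) → word 0x7fab
lvl:10 @ bit 6 → (0x7fab>>6)&0x3ff = 0x1fe
ver:6 @ bit 0 → (0x7fab>>0)&0x3f = 0x2b  ←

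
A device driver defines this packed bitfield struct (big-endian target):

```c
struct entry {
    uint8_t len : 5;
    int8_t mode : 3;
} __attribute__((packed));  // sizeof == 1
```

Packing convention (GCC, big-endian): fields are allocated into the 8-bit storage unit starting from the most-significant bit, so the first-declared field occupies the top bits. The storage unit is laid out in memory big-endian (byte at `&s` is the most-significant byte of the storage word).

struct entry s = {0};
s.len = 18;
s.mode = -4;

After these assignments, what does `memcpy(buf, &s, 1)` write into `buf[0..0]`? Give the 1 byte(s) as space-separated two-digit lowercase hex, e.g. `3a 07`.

94

len:5 = 18 → 0x12 << 3 → word 0x90
mode:3 = -4 → 0x4 << 0 → word 0x94
word = 0x94 → big-endian bytes:
  [0]=0x94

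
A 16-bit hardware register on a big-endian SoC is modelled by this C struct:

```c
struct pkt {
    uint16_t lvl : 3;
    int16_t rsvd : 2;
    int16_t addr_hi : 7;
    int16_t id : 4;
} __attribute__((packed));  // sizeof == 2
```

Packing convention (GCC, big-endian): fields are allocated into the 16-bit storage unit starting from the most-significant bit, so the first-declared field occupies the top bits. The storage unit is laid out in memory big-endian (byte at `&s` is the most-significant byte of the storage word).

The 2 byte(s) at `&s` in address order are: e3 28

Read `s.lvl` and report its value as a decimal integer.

[0]=0xe3 [1]=0x28 (big-endian) → word 0xe328
lvl [13+:3] = (word>>13) & 0x7 = 7  ←
rsvd [11+:2] = (word>>11) & 0x3 = 0
addr_hi [4+:7] = (word>>4) & 0x7f = 50
id [0+:4] = (word>>0) & 0xf = 8

7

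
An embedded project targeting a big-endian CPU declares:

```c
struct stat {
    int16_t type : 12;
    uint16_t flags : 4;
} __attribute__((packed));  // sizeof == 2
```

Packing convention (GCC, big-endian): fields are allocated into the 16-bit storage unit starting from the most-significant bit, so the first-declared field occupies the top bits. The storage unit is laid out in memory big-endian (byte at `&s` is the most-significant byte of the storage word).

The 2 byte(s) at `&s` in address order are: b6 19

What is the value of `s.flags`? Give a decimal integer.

9

[0]=0xb6 [1]=0x19 (big-endian) → word 0xb619
type:12 @ bit 4 → (0xb619>>4)&0xfff = 0xb61
flags:4 @ bit 0 → (0xb619>>0)&0xf = 0x9  ←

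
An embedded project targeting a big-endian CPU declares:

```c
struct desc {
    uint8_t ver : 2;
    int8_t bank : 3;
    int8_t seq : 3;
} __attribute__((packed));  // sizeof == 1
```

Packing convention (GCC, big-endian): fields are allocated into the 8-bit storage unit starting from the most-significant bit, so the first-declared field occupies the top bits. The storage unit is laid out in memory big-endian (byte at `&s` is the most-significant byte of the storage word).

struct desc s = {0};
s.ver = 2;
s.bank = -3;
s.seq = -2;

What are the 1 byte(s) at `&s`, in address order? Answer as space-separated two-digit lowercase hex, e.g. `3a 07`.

ver:2 = 2 → 0x2 << 6 → word 0x80
bank:3 = -3 → 0x5 << 3 → word 0xa8
seq:3 = -2 → 0x6 << 0 → word 0xae
word = 0xae → big-endian bytes:
  [0]=0xae

ae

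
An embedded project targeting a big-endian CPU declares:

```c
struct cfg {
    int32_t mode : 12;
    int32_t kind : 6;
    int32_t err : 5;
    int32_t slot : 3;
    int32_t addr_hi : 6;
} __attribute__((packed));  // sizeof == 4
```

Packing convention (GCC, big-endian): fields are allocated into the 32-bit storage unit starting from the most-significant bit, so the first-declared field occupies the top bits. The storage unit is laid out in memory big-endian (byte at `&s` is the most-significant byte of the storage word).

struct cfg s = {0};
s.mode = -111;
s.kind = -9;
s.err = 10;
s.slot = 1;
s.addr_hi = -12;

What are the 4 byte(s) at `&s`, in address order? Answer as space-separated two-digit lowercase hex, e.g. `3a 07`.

mode (12b) val=-111 bits=0xf91 at bit 20: 0xf9100000
kind (6b) val=-9 bits=0x37 at bit 14: 0xf91dc000
err (5b) val=10 bits=0xa at bit 9: 0xf91dd400
slot (3b) val=1 bits=0x1 at bit 6: 0xf91dd440
addr_hi (6b) val=-12 bits=0x34 at bit 0: 0xf91dd474
word = 0xf91dd474 → big-endian bytes:
  [0]=0xf9  [1]=0x1d  [2]=0xd4  [3]=0x74

f9 1d d4 74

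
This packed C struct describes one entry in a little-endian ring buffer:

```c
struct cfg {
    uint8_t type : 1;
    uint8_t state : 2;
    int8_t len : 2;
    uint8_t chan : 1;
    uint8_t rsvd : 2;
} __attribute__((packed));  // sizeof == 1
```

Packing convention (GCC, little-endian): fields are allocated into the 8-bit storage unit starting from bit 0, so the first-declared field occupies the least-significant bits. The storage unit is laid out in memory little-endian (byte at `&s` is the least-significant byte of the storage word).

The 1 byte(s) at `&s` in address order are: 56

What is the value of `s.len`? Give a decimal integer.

[0]=0x56 (little-endian) → word 0x56
type [0+:1] = (word>>0) & 0x1 = 0
state [1+:2] = (word>>1) & 0x3 = 3
len [3+:2] = (word>>3) & 0x3 = 2  ←
chan [5+:1] = (word>>5) & 0x1 = 0
rsvd [6+:2] = (word>>6) & 0x3 = 1
len signed 2b, MSB=1: 2 - 4 = -2

-2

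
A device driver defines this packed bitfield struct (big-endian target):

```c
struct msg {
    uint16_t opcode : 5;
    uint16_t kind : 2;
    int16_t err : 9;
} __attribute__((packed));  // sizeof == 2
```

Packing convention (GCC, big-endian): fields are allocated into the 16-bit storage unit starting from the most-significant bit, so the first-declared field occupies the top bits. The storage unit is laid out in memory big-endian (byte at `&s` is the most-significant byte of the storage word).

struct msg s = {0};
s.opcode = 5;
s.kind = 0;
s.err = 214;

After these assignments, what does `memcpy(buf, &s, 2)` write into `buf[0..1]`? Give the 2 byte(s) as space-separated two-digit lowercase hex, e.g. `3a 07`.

[11+:5] opcode=5 & 0x1f = 0x5; word=0x2800
[9+:2] kind=0 & 0x3 = 0x0; word=0x2800
[0+:9] err=214 & 0x1ff = 0xd6; word=0x28d6
word = 0x28d6 → big-endian bytes:
  [0]=0x28  [1]=0xd6

28 d6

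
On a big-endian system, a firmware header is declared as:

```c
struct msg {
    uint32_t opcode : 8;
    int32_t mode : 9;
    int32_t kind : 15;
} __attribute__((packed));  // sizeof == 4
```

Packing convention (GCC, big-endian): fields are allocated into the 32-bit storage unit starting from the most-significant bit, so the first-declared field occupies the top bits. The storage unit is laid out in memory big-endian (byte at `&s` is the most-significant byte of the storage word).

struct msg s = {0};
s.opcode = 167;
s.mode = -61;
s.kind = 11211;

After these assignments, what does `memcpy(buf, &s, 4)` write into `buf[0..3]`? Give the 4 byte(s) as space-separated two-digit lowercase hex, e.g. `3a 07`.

opcode (8b) val=167 bits=0xa7 at bit 24: 0xa7000000
mode (9b) val=-61 bits=0x1c3 at bit 15: 0xa7e18000
kind (15b) val=11211 bits=0x2bcb at bit 0: 0xa7e1abcb
word = 0xa7e1abcb → big-endian bytes:
  [0]=0xa7  [1]=0xe1  [2]=0xab  [3]=0xcb

a7 e1 ab cb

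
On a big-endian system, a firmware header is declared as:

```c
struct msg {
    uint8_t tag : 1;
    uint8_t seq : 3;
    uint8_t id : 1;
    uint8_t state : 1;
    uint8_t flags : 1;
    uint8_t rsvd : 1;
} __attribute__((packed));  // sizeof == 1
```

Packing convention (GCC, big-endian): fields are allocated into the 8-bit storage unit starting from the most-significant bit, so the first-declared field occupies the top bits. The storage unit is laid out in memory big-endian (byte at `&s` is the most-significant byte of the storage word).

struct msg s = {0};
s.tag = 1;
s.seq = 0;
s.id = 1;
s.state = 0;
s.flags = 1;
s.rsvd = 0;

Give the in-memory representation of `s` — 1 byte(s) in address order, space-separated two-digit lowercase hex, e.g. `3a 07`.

8a

[7+:1] tag=1 & 0x1 = 0x1; word=0x80
[4+:3] seq=0 & 0x7 = 0x0; word=0x80
[3+:1] id=1 & 0x1 = 0x1; word=0x88
[2+:1] state=0 & 0x1 = 0x0; word=0x88
[1+:1] flags=1 & 0x1 = 0x1; word=0x8a
[0+:1] rsvd=0 & 0x1 = 0x0; word=0x8a
word = 0x8a → big-endian bytes:
  [0]=0x8a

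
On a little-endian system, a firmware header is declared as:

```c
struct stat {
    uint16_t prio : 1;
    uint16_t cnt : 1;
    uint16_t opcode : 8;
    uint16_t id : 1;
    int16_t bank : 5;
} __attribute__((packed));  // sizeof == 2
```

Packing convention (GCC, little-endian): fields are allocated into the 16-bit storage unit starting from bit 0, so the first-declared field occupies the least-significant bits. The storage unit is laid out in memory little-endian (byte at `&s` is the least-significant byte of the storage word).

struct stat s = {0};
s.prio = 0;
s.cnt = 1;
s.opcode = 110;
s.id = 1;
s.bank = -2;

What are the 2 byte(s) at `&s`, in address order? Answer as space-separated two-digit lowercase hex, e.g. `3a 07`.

ba f5

prio (1b) val=0 bits=0x0 at bit 0: 0x0000
cnt (1b) val=1 bits=0x1 at bit 1: 0x0002
opcode (8b) val=110 bits=0x6e at bit 2: 0x01ba
id (1b) val=1 bits=0x1 at bit 10: 0x05ba
bank (5b) val=-2 bits=0x1e at bit 11: 0xf5ba
word = 0xf5ba → little-endian bytes:
  [0]=0xba  [1]=0xf5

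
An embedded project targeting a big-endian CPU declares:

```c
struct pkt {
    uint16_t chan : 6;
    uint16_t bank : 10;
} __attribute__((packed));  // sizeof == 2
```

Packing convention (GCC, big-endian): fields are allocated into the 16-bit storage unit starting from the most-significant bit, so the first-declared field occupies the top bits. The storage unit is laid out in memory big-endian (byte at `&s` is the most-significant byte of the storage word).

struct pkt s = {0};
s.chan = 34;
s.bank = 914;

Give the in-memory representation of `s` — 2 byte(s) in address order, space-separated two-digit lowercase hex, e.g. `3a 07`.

8b 92

chan (6b) val=34 bits=0x22 at bit 10: 0x8800
bank (10b) val=914 bits=0x392 at bit 0: 0x8b92
word = 0x8b92 → big-endian bytes:
  [0]=0x8b  [1]=0x92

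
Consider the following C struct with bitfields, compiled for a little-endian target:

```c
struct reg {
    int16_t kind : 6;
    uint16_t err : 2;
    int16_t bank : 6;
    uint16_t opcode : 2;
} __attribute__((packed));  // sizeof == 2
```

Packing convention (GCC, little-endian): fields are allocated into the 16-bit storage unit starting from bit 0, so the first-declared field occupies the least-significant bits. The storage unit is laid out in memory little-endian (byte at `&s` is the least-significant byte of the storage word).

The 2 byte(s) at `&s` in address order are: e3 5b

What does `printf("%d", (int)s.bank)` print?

[0]=0xe3 [1]=0x5b (little-endian) → word 0x5be3
kind [0+:6] = (word>>0) & 0x3f = 35
err [6+:2] = (word>>6) & 0x3 = 3
bank [8+:6] = (word>>8) & 0x3f = 27  ←
opcode [14+:2] = (word>>14) & 0x3 = 1
bank signed 6b, MSB=0: value = 27

27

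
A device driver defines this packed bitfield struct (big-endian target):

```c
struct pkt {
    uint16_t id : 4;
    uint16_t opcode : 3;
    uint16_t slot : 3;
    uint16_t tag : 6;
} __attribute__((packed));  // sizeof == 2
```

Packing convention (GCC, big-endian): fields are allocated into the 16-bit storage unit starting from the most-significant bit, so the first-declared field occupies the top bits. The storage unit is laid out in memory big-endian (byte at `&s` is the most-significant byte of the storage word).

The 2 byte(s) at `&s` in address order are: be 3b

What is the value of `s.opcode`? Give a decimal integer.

7

[0]=0xbe [1]=0x3b (big-endian) → word 0xbe3b
id:4 @ bit 12 → (0xbe3b>>12)&0xf = 0xb
opcode:3 @ bit 9 → (0xbe3b>>9)&0x7 = 0x7  ←
slot:3 @ bit 6 → (0xbe3b>>6)&0x7 = 0x0
tag:6 @ bit 0 → (0xbe3b>>0)&0x3f = 0x3b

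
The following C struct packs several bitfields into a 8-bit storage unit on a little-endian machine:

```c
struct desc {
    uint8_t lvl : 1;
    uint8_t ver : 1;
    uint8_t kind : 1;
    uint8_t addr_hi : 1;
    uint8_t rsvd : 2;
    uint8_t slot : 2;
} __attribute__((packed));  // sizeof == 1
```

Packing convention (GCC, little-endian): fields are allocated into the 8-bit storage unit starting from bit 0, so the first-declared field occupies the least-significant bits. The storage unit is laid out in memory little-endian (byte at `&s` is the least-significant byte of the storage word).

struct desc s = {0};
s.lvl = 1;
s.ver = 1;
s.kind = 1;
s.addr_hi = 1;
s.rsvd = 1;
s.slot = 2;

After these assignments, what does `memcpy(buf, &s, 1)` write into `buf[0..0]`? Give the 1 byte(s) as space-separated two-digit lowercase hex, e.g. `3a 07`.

9f

[0+:1] lvl=1 & 0x1 = 0x1; word=0x01
[1+:1] ver=1 & 0x1 = 0x1; word=0x03
[2+:1] kind=1 & 0x1 = 0x1; word=0x07
[3+:1] addr_hi=1 & 0x1 = 0x1; word=0x0f
[4+:2] rsvd=1 & 0x3 = 0x1; word=0x1f
[6+:2] slot=2 & 0x3 = 0x2; word=0x9f
word = 0x9f → little-endian bytes:
  [0]=0x9f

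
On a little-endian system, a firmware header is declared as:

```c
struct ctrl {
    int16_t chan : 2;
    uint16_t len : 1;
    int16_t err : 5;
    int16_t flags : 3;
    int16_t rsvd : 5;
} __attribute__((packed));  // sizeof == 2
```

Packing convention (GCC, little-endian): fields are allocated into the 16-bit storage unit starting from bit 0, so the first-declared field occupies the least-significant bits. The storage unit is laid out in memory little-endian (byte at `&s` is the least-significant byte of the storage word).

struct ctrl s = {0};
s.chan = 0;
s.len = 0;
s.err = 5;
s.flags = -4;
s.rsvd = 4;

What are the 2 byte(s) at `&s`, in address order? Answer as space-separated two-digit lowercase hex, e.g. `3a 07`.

28 24

[0+:2] chan=0 & 0x3 = 0x0; word=0x0000
[2+:1] len=0 & 0x1 = 0x0; word=0x0000
[3+:5] err=5 & 0x1f = 0x5; word=0x0028
[8+:3] flags=-4 & 0x7 = 0x4; word=0x0428
[11+:5] rsvd=4 & 0x1f = 0x4; word=0x2428
word = 0x2428 → little-endian bytes:
  [0]=0x28  [1]=0x24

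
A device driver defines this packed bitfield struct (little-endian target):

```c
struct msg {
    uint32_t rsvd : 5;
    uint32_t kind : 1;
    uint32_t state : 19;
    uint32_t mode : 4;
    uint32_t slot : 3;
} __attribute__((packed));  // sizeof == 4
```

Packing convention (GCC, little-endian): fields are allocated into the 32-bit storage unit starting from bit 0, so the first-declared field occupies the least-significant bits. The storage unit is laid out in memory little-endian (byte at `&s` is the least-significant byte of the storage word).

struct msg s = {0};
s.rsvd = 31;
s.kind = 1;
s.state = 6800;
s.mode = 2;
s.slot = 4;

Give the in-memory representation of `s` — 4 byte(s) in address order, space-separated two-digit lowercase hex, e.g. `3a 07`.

3f a4 06 84

rsvd (5b) val=31 bits=0x1f at bit 0: 0x0000001f
kind (1b) val=1 bits=0x1 at bit 5: 0x0000003f
state (19b) val=6800 bits=0x1a90 at bit 6: 0x0006a43f
mode (4b) val=2 bits=0x2 at bit 25: 0x0406a43f
slot (3b) val=4 bits=0x4 at bit 29: 0x8406a43f
word = 0x8406a43f → little-endian bytes:
  [0]=0x3f  [1]=0xa4  [2]=0x06  [3]=0x84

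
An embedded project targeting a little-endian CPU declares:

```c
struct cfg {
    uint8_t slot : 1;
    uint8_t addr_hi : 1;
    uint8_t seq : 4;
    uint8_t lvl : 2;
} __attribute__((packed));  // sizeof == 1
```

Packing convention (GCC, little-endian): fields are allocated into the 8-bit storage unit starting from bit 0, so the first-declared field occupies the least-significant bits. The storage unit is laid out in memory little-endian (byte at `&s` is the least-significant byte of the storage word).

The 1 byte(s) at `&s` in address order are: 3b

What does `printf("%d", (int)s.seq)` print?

[0]=0x3b (little-endian) → word 0x3b
slot [0+:1] = (word>>0) & 0x1 = 1
addr_hi [1+:1] = (word>>1) & 0x1 = 1
seq [2+:4] = (word>>2) & 0xf = 14  ←
lvl [6+:2] = (word>>6) & 0x3 = 0

14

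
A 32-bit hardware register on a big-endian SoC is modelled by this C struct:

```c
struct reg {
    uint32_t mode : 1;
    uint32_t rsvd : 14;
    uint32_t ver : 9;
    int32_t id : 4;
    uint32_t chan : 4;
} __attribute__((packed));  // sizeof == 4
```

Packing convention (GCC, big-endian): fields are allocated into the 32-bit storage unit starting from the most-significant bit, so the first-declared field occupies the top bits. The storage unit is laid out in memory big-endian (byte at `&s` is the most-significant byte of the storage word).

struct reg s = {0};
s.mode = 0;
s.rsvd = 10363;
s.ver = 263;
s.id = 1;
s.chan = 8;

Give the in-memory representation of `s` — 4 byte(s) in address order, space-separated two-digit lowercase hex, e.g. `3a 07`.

[31+:1] mode=0 & 0x1 = 0x0; word=0x00000000
[17+:14] rsvd=10363 & 0x3fff = 0x287b; word=0x50f60000
[8+:9] ver=263 & 0x1ff = 0x107; word=0x50f70700
[4+:4] id=1 & 0xf = 0x1; word=0x50f70710
[0+:4] chan=8 & 0xf = 0x8; word=0x50f70718
word = 0x50f70718 → big-endian bytes:
  [0]=0x50  [1]=0xf7  [2]=0x07  [3]=0x18

50 f7 07 18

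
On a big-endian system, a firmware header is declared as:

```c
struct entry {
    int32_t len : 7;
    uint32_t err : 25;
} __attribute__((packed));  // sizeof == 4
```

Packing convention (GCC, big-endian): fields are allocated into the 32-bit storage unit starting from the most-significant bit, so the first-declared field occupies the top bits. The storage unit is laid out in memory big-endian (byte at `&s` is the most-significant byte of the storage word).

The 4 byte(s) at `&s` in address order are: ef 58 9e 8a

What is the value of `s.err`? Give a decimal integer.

22584970

[0]=0xef [1]=0x58 [2]=0x9e [3]=0x8a (big-endian) → word 0xef589e8a
len [25+:7] = (word>>25) & 0x7f = 119
err [0+:25] = (word>>0) & 0x1ffffff = 22584970  ←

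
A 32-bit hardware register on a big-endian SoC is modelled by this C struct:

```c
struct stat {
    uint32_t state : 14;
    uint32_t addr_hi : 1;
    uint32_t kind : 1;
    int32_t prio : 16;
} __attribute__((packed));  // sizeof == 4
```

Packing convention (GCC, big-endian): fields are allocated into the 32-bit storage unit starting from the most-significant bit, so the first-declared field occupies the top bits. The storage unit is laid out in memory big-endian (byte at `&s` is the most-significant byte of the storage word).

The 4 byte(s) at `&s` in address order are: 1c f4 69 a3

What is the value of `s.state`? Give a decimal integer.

1853

[0]=0x1c [1]=0xf4 [2]=0x69 [3]=0xa3 (big-endian) → word 0x1cf469a3
state [18+:14] = (word>>18) & 0x3fff = 1853  ←
addr_hi [17+:1] = (word>>17) & 0x1 = 0
kind [16+:1] = (word>>16) & 0x1 = 0
prio [0+:16] = (word>>0) & 0xffff = 27043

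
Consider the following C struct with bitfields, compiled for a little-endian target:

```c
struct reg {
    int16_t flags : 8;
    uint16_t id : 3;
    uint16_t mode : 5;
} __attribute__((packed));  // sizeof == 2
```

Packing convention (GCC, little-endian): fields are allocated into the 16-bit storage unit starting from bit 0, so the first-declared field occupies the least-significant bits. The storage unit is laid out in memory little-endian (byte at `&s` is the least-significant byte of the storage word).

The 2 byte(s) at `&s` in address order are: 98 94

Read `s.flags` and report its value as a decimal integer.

[0]=0x98 [1]=0x94 (little-endian) → word 0x9498
flags [0+:8] = (word>>0) & 0xff = 152  ←
id [8+:3] = (word>>8) & 0x7 = 4
mode [11+:5] = (word>>11) & 0x1f = 18
flags signed 8b, MSB=1: 152 - 256 = -104

-104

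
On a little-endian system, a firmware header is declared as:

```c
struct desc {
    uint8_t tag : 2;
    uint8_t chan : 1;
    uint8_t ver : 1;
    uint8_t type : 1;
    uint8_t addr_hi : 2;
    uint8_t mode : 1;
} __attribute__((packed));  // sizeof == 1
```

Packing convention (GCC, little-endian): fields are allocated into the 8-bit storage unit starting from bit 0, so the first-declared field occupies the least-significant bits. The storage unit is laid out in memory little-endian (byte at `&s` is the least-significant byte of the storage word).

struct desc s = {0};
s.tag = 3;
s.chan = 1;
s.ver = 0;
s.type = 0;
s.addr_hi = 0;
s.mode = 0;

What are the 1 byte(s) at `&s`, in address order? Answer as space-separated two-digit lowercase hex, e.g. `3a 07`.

tag (2b) val=3 bits=0x3 at bit 0: 0x03
chan (1b) val=1 bits=0x1 at bit 2: 0x07
ver (1b) val=0 bits=0x0 at bit 3: 0x07
type (1b) val=0 bits=0x0 at bit 4: 0x07
addr_hi (2b) val=0 bits=0x0 at bit 5: 0x07
mode (1b) val=0 bits=0x0 at bit 7: 0x07
word = 0x07 → little-endian bytes:
  [0]=0x07

07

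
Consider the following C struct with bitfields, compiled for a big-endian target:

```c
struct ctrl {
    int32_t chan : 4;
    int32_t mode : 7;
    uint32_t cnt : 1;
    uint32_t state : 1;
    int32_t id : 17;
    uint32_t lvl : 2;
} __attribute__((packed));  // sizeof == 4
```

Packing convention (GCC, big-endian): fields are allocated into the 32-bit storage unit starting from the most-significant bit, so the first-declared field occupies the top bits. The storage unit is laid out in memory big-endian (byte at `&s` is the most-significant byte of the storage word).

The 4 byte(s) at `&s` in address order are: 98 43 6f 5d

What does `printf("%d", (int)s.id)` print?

[0]=0x98 [1]=0x43 [2]=0x6f [3]=0x5d (big-endian) → word 0x98436f5d
chan [28+:4] = (word>>28) & 0xf = 9
mode [21+:7] = (word>>21) & 0x7f = 66
cnt [20+:1] = (word>>20) & 0x1 = 0
state [19+:1] = (word>>19) & 0x1 = 0
id [2+:17] = (word>>2) & 0x1ffff = 56279  ←
lvl [0+:2] = (word>>0) & 0x3 = 1
id signed 17b, MSB=0: value = 56279

56279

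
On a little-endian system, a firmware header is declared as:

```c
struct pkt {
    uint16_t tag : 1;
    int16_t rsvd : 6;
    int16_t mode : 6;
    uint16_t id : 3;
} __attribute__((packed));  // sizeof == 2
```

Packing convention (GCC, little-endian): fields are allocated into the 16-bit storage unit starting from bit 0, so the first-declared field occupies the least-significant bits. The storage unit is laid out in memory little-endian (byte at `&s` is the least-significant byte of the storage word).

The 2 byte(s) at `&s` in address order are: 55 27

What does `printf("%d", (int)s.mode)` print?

14

[0]=0x55 [1]=0x27 (little-endian) → word 0x2755
tag:1 @ bit 0 → (0x2755>>0)&0x1 = 0x1
rsvd:6 @ bit 1 → (0x2755>>1)&0x3f = 0x2a
mode:6 @ bit 7 → (0x2755>>7)&0x3f = 0xe  ←
id:3 @ bit 13 → (0x2755>>13)&0x7 = 0x1
mode signed 6b, MSB=0: value = 14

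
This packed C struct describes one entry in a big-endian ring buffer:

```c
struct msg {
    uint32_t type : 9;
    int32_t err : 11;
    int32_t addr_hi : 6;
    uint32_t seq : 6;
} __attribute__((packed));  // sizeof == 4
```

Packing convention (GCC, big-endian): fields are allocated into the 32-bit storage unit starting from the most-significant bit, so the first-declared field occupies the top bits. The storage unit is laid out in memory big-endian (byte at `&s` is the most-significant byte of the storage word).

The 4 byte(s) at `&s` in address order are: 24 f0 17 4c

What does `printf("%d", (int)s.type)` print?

[0]=0x24 [1]=0xf0 [2]=0x17 [3]=0x4c (big-endian) → word 0x24f0174c
type [23+:9] = (word>>23) & 0x1ff = 73  ←
err [12+:11] = (word>>12) & 0x7ff = 1793
addr_hi [6+:6] = (word>>6) & 0x3f = 29
seq [0+:6] = (word>>0) & 0x3f = 12

73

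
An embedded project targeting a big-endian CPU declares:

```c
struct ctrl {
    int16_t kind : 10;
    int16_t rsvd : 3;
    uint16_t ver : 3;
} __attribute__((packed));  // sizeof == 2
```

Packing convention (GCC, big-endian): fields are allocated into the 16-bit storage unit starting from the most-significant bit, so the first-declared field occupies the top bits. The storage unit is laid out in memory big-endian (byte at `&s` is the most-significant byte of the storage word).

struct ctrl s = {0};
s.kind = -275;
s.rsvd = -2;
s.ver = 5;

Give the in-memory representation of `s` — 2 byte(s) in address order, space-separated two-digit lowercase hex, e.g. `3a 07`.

kind:10 = -275 → 0x2ed << 6 → word 0xbb40
rsvd:3 = -2 → 0x6 << 3 → word 0xbb70
ver:3 = 5 → 0x5 << 0 → word 0xbb75
word = 0xbb75 → big-endian bytes:
  [0]=0xbb  [1]=0x75

bb 75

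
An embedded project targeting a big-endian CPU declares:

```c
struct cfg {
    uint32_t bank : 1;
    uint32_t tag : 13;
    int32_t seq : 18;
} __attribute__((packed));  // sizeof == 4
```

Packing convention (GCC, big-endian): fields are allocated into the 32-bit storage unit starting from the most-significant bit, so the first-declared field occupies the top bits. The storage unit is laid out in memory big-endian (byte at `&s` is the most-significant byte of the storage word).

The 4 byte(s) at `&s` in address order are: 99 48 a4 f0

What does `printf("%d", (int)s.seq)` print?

[0]=0x99 [1]=0x48 [2]=0xa4 [3]=0xf0 (big-endian) → word 0x9948a4f0
bank [31+:1] = (word>>31) & 0x1 = 1
tag [18+:13] = (word>>18) & 0x1fff = 1618
seq [0+:18] = (word>>0) & 0x3ffff = 42224  ←
seq signed 18b, MSB=0: value = 42224

42224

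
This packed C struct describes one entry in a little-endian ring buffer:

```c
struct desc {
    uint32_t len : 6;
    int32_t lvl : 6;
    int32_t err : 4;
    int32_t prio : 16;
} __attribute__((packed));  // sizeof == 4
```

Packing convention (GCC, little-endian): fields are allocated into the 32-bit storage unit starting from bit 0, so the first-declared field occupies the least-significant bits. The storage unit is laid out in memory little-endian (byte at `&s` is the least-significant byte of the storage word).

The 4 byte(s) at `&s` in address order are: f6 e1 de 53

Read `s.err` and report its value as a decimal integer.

[0]=0xf6 [1]=0xe1 [2]=0xde [3]=0x53 (little-endian) → word 0x53dee1f6
len:6 @ bit 0 → (0x53dee1f6>>0)&0x3f = 0x36
lvl:6 @ bit 6 → (0x53dee1f6>>6)&0x3f = 0x7
err:4 @ bit 12 → (0x53dee1f6>>12)&0xf = 0xe  ←
prio:16 @ bit 16 → (0x53dee1f6>>16)&0xffff = 0x53de
err signed 4b, MSB=1: 14 - 16 = -2

-2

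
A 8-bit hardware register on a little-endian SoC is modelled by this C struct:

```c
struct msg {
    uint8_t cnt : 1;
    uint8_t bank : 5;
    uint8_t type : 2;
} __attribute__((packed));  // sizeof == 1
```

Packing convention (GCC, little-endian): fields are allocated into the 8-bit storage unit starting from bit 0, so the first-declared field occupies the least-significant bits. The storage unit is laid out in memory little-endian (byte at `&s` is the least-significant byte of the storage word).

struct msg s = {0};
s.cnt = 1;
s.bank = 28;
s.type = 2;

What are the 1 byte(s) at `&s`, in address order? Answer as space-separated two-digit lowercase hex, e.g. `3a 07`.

b9

cnt (1b) val=1 bits=0x1 at bit 0: 0x01
bank (5b) val=28 bits=0x1c at bit 1: 0x39
type (2b) val=2 bits=0x2 at bit 6: 0xb9
word = 0xb9 → little-endian bytes:
  [0]=0xb9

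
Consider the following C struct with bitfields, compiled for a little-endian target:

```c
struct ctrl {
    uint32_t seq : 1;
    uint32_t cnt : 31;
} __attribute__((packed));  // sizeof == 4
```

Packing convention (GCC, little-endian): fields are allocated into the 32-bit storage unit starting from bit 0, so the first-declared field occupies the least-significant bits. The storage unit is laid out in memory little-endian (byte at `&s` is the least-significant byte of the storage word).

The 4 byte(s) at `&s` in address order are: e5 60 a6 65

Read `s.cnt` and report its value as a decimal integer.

[0]=0xe5 [1]=0x60 [2]=0xa6 [3]=0x65 (little-endian) → word 0x65a660e5
seq:1 @ bit 0 → (0x65a660e5>>0)&0x1 = 0x1
cnt:31 @ bit 1 → (0x65a660e5>>1)&0x7fffffff = 0x32d33072  ←

852701298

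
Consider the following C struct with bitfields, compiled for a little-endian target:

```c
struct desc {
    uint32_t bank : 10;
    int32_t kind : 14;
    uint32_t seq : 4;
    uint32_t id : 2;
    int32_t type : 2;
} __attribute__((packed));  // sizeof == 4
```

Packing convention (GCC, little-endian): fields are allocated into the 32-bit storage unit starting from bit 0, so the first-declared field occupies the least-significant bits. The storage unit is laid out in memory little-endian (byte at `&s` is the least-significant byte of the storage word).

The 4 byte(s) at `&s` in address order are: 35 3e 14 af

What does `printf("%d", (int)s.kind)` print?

1295

[0]=0x35 [1]=0x3e [2]=0x14 [3]=0xaf (little-endian) → word 0xaf143e35
bank:10 @ bit 0 → (0xaf143e35>>0)&0x3ff = 0x235
kind:14 @ bit 10 → (0xaf143e35>>10)&0x3fff = 0x50f  ←
seq:4 @ bit 24 → (0xaf143e35>>24)&0xf = 0xf
id:2 @ bit 28 → (0xaf143e35>>28)&0x3 = 0x2
type:2 @ bit 30 → (0xaf143e35>>30)&0x3 = 0x2
kind signed 14b, MSB=0: value = 1295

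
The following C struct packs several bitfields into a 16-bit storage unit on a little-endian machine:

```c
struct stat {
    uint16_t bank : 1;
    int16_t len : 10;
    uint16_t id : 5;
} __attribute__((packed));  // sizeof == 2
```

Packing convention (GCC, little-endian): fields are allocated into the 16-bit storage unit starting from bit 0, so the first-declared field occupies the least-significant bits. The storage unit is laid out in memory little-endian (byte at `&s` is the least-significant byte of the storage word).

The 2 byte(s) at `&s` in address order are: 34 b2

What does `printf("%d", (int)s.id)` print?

[0]=0x34 [1]=0xb2 (little-endian) → word 0xb234
bank [0+:1] = (word>>0) & 0x1 = 0
len [1+:10] = (word>>1) & 0x3ff = 282
id [11+:5] = (word>>11) & 0x1f = 22  ←

22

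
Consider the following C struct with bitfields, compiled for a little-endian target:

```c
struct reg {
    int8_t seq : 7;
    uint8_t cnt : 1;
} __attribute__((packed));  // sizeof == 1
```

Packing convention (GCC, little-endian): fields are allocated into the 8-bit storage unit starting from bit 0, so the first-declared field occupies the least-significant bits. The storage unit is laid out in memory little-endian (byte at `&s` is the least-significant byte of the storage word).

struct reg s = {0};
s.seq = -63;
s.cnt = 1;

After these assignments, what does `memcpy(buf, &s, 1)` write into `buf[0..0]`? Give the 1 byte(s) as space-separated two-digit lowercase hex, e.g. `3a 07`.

seq (7b) val=-63 bits=0x41 at bit 0: 0x41
cnt (1b) val=1 bits=0x1 at bit 7: 0xc1
word = 0xc1 → little-endian bytes:
  [0]=0xc1

c1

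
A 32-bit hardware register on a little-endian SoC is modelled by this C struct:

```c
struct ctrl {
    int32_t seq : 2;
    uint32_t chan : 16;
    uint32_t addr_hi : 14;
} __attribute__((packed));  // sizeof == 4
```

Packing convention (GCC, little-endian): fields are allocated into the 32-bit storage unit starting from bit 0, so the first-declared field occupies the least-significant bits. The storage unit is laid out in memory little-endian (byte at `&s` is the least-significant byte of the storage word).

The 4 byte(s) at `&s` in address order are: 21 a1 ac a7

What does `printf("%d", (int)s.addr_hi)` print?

10731

[0]=0x21 [1]=0xa1 [2]=0xac [3]=0xa7 (little-endian) → word 0xa7aca121
seq:2 @ bit 0 → (0xa7aca121>>0)&0x3 = 0x1
chan:16 @ bit 2 → (0xa7aca121>>2)&0xffff = 0x2848
addr_hi:14 @ bit 18 → (0xa7aca121>>18)&0x3fff = 0x29eb  ←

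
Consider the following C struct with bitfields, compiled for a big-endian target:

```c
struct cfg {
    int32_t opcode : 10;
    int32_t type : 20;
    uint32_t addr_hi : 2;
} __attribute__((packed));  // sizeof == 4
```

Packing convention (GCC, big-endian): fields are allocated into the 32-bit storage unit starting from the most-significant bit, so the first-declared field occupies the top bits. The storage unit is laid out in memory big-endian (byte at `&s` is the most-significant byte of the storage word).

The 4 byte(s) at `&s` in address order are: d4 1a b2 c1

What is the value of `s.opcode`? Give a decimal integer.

-176

[0]=0xd4 [1]=0x1a [2]=0xb2 [3]=0xc1 (big-endian) → word 0xd41ab2c1
opcode [22+:10] = (word>>22) & 0x3ff = 848  ←
type [2+:20] = (word>>2) & 0xfffff = 437424
addr_hi [0+:2] = (word>>0) & 0x3 = 1
opcode signed 10b, MSB=1: 848 - 1024 = -176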